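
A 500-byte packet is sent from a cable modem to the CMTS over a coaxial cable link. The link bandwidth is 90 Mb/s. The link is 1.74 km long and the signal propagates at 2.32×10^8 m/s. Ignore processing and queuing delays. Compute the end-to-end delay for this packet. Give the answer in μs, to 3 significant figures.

51.9 μs

L = 500 × 8 = 4000 bits.
Transmission delay = L/R = 4000 / 90000000 = 44.4444 μs.
Propagation delay = d/s = 1740 m / 2.32e+08 m/s = 7.5 μs.
Total = 51.9 μs.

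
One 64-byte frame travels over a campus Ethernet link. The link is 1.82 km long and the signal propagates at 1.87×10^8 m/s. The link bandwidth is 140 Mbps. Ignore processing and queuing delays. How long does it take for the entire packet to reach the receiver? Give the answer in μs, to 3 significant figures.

13.4 μs

L = 64 × 8 = 512 bits.
Transmission delay = L/R = 512 / 140000000 = 3.65714 μs.
Propagation delay = d/s = 1820 m / 187000000 m/s = 9.73262 μs.
Total = 13.4 μs.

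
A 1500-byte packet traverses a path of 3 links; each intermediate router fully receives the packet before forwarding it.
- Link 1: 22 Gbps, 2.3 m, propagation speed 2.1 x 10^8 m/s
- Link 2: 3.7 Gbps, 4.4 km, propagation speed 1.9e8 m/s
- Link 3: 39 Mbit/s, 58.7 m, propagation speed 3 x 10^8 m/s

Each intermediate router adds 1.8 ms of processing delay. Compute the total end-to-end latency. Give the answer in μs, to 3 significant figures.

L = 1500 × 8 = 12000 bits.
Transmission delays (L/R per hop): 0.545455, 3.24324, 307.692 μs; sum = 311.481 μs.
Propagation delays (d/s per hop): 0.0109524, 23.1579, 0.195667 μs; sum = 23.3645 μs.
Processing at 2 router(s): 2 × 1.8 ms = 3600 μs.
End-to-end = 3930 μs.

3930 μs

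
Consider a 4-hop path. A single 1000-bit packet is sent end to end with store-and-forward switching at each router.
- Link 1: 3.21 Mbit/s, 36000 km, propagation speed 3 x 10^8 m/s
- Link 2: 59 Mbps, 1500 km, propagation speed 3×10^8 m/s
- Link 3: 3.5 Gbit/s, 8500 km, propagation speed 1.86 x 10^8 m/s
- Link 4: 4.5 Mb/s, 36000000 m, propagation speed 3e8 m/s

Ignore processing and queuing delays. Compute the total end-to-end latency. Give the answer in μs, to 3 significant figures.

291000 μs

Transmission delays (L/R per hop): 311.526, 16.9492, 0.285714, 222.222 μs; sum = 550.984 μs.
Propagation delays (d/s per hop): 120000, 5000, 45698.9, 120000 μs; sum = 290699 μs.
End-to-end = 291000 μs.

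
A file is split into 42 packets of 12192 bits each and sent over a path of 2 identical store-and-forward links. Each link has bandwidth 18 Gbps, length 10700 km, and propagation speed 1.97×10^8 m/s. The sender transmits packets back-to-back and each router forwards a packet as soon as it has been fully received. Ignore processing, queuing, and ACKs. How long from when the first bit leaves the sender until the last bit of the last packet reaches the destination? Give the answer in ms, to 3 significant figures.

Per-hop transmission t_tx = L/R = 12192/18000000000 = 0.000677333 ms.
Per-hop propagation t_prop = 10700000/197000000 = 54.3147 ms.
Pipeline fill: first packet needs 2·t_tx to clear all hops; remaining 41 packets each add one t_tx.
Total = (2+42-1)·t_tx + 2·t_prop = 43·0.000677333 + 2·54.3147 = 109 ms.

109 ms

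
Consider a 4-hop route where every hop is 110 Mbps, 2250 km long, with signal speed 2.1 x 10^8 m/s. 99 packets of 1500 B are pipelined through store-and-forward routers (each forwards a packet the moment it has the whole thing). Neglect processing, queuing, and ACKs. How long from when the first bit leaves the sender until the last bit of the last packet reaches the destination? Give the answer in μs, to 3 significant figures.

Per-hop transmission t_tx = L/R = 12000/110000000 = 109.091 μs.
Per-hop propagation t_prop = 2250000/210000000 = 10714.3 μs.
Pipeline fill: first packet needs 4·t_tx to clear all hops; remaining 98 packets each add one t_tx.
Total = (4+99-1)·t_tx + 4·t_prop = 102·109.091 + 4·10714.3 = 54000 μs.

54000 μs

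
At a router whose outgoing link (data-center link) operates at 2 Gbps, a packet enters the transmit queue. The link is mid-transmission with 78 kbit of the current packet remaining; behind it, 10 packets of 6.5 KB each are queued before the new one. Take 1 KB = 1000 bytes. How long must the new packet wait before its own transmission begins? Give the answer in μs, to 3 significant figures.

299 μs

Each queued packet: L/R = 52000/2000000000 = 26 μs.
10 queued → 260 μs.
Plus remaining 78000 bits of current packet: 39 μs.
Queuing delay = 299 μs.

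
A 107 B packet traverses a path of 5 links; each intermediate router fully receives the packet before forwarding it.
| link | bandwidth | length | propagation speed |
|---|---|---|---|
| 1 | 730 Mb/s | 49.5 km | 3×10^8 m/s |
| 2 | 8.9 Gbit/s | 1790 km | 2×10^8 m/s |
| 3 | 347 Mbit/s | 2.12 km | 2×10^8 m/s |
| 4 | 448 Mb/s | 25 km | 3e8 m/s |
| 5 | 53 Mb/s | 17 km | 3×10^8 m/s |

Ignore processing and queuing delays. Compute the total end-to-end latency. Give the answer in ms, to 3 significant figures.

9.29 ms

L = 107 × 8 = 856 bits.
Transmission delays (L/R per hop): 0.0011726, 9.61798e-05, 0.00246686, 0.00191071, 0.0161509 ms; sum = 0.0217973 ms.
Propagation delays (d/s per hop): 0.165, 8.95, 0.0106, 0.0833333, 0.0566667 ms; sum = 9.2656 ms.
End-to-end = 9.29 ms.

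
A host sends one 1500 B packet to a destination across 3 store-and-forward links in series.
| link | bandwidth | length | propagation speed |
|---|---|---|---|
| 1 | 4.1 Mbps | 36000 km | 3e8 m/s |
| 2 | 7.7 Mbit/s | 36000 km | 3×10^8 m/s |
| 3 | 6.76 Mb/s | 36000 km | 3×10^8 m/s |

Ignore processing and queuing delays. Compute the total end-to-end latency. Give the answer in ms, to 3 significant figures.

366 ms

L = 1500 × 8 = 12000 bits.
Transmission delays (L/R per hop): 2.92683, 1.55844, 1.77515 ms; sum = 6.26042 ms.
Propagation delays (d/s per hop): 120, 120, 120 ms; sum = 360 ms.
End-to-end = 366 ms.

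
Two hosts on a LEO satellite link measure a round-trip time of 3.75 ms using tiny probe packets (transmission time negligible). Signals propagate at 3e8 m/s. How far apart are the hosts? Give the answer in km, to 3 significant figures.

563 km

One-way propagation = RTT/2 = 1.875 ms.
d = s × t = 300000000 × 0.001875 = 563 km.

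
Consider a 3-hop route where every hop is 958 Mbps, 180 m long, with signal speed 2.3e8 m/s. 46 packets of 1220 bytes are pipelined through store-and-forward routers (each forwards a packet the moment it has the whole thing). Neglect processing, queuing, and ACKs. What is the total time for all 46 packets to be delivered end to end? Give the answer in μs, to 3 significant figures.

Per-hop transmission t_tx = L/R = 9760/958000000 = 10.1879 μs.
Per-hop propagation t_prop = 180/2.3e+08 = 0.782609 μs.
Pipeline fill: first packet needs 3·t_tx to clear all hops; remaining 45 packets each add one t_tx.
Total = (3+46-1)·t_tx + 3·t_prop = 48·10.1879 + 3·0.782609 = 491 μs.

491 μs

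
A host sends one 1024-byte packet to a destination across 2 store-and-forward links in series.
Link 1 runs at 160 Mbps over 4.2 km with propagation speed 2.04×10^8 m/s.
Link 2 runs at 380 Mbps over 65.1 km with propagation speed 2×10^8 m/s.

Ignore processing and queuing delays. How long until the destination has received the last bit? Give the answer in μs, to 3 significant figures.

419 μs

L = 1024 × 8 = 8192 bits.
Transmission delays (L/R per hop): 51.2, 21.5579 μs; sum = 72.7579 μs.
Propagation delays (d/s per hop): 20.5882, 325.5 μs; sum = 346.088 μs.
End-to-end = 419 μs.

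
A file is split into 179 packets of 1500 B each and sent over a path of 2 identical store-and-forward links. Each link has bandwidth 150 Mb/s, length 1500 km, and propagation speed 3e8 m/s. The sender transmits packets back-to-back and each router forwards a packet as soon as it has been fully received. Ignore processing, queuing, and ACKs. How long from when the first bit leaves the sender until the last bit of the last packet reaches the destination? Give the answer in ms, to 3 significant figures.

Per-hop transmission t_tx = L/R = 12000/150000000 = 0.08 ms.
Per-hop propagation t_prop = 1500000/300000000 = 5 ms.
Pipeline fill: first packet needs 2·t_tx to clear all hops; remaining 178 packets each add one t_tx.
Total = (2+179-1)·t_tx + 2·t_prop = 180·0.08 + 2·5 = 24.4 ms.

24.4 ms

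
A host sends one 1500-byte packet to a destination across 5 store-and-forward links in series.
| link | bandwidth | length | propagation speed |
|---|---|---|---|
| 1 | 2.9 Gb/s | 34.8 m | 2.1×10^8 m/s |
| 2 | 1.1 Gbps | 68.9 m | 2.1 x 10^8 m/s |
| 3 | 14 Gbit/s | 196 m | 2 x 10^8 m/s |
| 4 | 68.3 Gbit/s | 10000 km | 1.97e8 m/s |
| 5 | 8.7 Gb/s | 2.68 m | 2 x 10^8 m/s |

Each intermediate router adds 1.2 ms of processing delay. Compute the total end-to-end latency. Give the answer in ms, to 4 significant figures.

L = 1500 × 8 = 12000 bits.
Transmission delays (L/R per hop): 0.00413793, 0.0109091, 0.000857143, 0.000175695, 0.00137931 ms; sum = 0.0174592 ms.
Propagation delays (d/s per hop): 0.000165714, 0.000328095, 0.00098, 50.7614, 1.34e-05 ms; sum = 50.7629 ms.
Processing at 4 router(s): 4 × 1.2 ms = 4.8 ms.
End-to-end = 55.58 ms.

55.58 ms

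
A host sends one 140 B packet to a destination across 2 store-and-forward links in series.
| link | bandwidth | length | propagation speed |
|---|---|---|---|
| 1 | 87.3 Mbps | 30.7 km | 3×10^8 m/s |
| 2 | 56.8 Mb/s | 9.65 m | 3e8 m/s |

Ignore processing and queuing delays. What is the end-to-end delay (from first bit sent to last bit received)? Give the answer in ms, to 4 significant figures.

0.1349 ms

L = 140 × 8 = 1120 bits.
Transmission delays (L/R per hop): 0.0128293, 0.0197183 ms; sum = 0.0325476 ms.
Propagation delays (d/s per hop): 0.102333, 3.21667e-05 ms; sum = 0.102366 ms.
End-to-end = 0.1349 ms.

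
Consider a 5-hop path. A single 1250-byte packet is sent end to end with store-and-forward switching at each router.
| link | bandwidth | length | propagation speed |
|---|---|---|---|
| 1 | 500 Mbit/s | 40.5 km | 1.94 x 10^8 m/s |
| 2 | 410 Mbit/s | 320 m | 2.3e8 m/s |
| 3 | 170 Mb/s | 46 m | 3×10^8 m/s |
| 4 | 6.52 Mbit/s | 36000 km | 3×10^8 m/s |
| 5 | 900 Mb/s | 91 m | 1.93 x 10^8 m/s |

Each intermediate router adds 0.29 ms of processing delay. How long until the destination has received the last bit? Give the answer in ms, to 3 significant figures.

123 ms

L = 1250 × 8 = 10000 bits.
Transmission delays (L/R per hop): 0.02, 0.0243902, 0.0588235, 1.53374, 0.0111111 ms; sum = 1.64807 ms.
Propagation delays (d/s per hop): 0.208763, 0.0013913, 0.000153333, 120, 0.000471503 ms; sum = 120.211 ms.
Processing at 4 router(s): 4 × 0.29 ms = 1.16 ms.
End-to-end = 123 ms.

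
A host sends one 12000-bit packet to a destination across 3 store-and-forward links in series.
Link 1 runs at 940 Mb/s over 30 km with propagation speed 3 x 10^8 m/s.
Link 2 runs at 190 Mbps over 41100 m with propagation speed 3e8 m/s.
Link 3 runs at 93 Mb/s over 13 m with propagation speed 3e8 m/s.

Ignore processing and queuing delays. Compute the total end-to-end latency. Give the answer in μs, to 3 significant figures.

Transmission delays (L/R per hop): 12.766, 63.1579, 129.032 μs; sum = 204.956 μs.
Propagation delays (d/s per hop): 100, 137, 0.0433333 μs; sum = 237.043 μs.
End-to-end = 442 μs.

442 μs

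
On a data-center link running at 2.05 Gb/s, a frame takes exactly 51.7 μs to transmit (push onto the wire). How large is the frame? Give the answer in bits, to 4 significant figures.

L = R × t_tx = 2.05e+09 b/s × 5.17e-05 s = 105985 bits.

106000 bits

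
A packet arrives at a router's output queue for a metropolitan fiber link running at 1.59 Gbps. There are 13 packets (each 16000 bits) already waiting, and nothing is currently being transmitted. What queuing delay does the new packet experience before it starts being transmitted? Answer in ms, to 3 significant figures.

0.131 ms

Each queued packet: L/R = 16000/1590000000 = 0.0100629 ms.
13 queued → 0.130818 ms.
Queuing delay = 0.131 ms.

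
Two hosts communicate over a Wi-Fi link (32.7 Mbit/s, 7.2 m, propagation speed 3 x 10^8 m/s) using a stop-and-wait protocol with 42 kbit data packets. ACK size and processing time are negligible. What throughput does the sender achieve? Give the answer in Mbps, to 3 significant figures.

t_tx = L/R = 42000/3.27e+07 = 0.0012844 s.
t_prop = 7.2/300000000 = 2.4e-08 s; RTT = 4.8e-08 s.
Cycle = t_tx + RTT = 0.00128445 s.
Throughput = L / cycle = 42000 / 0.00128445 = 32.7 Mbps.

32.7 Mbps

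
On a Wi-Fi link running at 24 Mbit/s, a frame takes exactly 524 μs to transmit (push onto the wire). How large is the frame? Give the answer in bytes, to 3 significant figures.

1570 bytes

L = R × t_tx = 24000000 b/s × 0.000524 s = 12576 bits.
In bytes: 12576 / 8 = 1570 bytes.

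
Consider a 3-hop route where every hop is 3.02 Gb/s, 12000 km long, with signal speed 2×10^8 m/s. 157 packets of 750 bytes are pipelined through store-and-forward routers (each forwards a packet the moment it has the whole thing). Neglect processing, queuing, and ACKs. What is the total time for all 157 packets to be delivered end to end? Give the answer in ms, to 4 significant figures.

180.3 ms

Per-hop transmission t_tx = L/R = 6000/3020000000 = 0.00198675 ms.
Per-hop propagation t_prop = 12000000/200000000 = 60 ms.
Pipeline fill: first packet needs 3·t_tx to clear all hops; remaining 156 packets each add one t_tx.
Total = (3+157-1)·t_tx + 3·t_prop = 159·0.00198675 + 3·60 = 180.3 ms.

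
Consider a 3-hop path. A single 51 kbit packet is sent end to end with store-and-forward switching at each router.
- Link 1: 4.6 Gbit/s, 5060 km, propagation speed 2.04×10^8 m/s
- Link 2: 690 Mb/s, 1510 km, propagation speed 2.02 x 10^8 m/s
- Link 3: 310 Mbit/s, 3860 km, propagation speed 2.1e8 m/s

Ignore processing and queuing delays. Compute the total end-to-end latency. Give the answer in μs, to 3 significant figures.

50900 μs

L = 51000 bits.
Transmission delays (L/R per hop): 11.087, 73.913, 164.516 μs; sum = 249.516 μs.
Propagation delays (d/s per hop): 24803.9, 7475.25, 18381 μs; sum = 50660.1 μs.
End-to-end = 50900 μs.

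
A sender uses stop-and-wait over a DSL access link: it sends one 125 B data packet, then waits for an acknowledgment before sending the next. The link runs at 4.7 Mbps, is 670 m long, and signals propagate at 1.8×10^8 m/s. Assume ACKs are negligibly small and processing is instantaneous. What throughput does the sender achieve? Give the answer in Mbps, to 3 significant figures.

t_tx = L/R = 1000/4700000 = 0.000212766 s.
t_prop = 670/180000000 = 3.72222e-06 s; RTT = 7.44444e-06 s.
Cycle = t_tx + RTT = 0.00022021 s.
Throughput = L / cycle = 1000 / 0.00022021 = 4.54 Mbps.

4.54 Mbps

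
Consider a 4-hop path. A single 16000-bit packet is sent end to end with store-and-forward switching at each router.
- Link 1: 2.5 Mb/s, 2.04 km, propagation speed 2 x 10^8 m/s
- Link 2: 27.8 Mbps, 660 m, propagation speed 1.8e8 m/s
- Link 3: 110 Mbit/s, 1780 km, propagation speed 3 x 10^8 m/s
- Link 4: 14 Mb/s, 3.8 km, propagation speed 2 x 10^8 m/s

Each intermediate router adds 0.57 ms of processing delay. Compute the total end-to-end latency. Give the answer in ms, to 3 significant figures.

15.9 ms

Transmission delays (L/R per hop): 6.4, 0.57554, 0.145455, 1.14286 ms; sum = 8.26385 ms.
Propagation delays (d/s per hop): 0.0102, 0.00366667, 5.93333, 0.019 ms; sum = 5.9662 ms.
Processing at 3 router(s): 3 × 0.57 ms = 1.71 ms.
End-to-end = 15.9 ms.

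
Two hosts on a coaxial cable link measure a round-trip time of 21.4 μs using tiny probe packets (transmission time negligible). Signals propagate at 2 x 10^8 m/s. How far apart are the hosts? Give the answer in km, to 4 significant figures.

One-way propagation = RTT/2 = 10.7 μs.
d = s × t = 200000000 × 1.07e-05 = 2.140 km.

2.140 km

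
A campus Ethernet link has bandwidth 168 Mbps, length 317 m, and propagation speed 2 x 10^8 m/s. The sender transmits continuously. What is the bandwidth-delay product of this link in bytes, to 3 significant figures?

Propagation delay = 317 / 200000000 = 1.585e-06 s.
BDP = R × t_prop = 168000000 × 1.585e-06 = 266.28 bits.
In bytes: 266.28/8 = 33.3 bytes.

33.3 bytes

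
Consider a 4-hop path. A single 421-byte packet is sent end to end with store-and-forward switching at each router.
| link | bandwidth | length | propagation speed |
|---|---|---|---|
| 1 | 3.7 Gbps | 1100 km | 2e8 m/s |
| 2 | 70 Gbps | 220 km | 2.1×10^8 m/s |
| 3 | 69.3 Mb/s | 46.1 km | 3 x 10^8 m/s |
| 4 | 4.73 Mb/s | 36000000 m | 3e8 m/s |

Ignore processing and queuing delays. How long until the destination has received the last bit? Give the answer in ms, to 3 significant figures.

L = 421 × 8 = 3368 bits.
Transmission delays (L/R per hop): 0.00091027, 4.81143e-05, 0.0486003, 0.712051 ms; sum = 0.761609 ms.
Propagation delays (d/s per hop): 5.5, 1.04762, 0.153667, 120 ms; sum = 126.701 ms.
End-to-end = 127 ms.

127 ms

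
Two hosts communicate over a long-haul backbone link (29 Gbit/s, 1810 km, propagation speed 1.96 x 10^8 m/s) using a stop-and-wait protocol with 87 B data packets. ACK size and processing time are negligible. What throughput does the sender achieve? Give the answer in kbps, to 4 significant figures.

t_tx = L/R = 696/29000000000 = 2.4e-08 s.
t_prop = 1810000/196000000 = 0.00923469 s; RTT = 0.0184694 s.
Cycle = t_tx + RTT = 0.0184694 s.
Throughput = L / cycle = 696 / 0.0184694 = 37.68 kbps.

37.68 kbps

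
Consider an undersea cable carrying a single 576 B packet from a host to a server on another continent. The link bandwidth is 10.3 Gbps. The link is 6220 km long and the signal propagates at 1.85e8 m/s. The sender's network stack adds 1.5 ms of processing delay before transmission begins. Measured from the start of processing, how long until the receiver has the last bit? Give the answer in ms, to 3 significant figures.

35.1 ms

L = 576 × 8 = 4608 bits.
Transmission delay = L/R = 4608 / 10300000000 = 0.000447379 ms.
Propagation delay = d/s = 6220000 m / 185000000 m/s = 33.6216 ms.
Plus processing delay 1.5 ms = 1.5 ms.
Total = 35.1 ms.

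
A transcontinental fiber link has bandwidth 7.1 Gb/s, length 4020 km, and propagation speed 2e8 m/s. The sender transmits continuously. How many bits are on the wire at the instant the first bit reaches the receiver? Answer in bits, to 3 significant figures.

Propagation delay = 4020000 / 200000000 = 0.0201 s.
BDP = R × t_prop = 7100000000 × 0.0201 = 142710000 bits.

143000000 bits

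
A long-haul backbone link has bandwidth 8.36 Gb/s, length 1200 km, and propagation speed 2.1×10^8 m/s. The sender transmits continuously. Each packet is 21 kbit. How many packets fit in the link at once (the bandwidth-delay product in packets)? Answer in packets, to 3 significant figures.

2270 packets

Propagation delay = 1200000 / 210000000 = 0.00571429 s.
BDP = R × t_prop = 8.36e+09 × 0.00571429 = 47771400 bits.
In packets of 21000 bits: 2270 packets.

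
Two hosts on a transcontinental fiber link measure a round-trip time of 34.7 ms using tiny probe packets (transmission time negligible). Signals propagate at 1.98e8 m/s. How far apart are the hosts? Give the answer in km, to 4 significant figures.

One-way propagation = RTT/2 = 17.35 ms.
d = s × t = 198000000 × 0.01735 = 3435 km.

3435 km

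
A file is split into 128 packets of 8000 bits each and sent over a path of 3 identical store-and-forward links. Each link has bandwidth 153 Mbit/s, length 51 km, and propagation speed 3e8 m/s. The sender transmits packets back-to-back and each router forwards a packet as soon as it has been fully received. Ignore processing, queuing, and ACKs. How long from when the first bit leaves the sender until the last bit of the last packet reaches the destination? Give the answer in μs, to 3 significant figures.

Per-hop transmission t_tx = L/R = 8000/153000000 = 52.2876 μs.
Per-hop propagation t_prop = 51000/300000000 = 170 μs.
Pipeline fill: first packet needs 3·t_tx to clear all hops; remaining 127 packets each add one t_tx.
Total = (3+128-1)·t_tx + 3·t_prop = 130·52.2876 + 3·170 = 7310 μs.

7310 μs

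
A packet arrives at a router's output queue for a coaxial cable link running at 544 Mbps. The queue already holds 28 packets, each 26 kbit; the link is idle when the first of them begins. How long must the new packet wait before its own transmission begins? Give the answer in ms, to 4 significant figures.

Each queued packet: L/R = 26000/544000000 = 0.0477941 ms.
28 queued → 1.33824 ms.
Queuing delay = 1.338 ms.

1.338 ms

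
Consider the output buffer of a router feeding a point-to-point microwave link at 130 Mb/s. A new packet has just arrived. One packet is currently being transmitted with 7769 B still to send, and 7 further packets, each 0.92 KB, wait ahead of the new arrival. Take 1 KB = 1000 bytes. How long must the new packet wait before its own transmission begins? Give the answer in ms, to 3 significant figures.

0.874 ms

Each queued packet: L/R = 7360/130000000 = 0.0566154 ms.
7 queued → 0.396308 ms.
Plus remaining 62152 bits of current packet: 0.478092 ms.
Queuing delay = 0.874 ms.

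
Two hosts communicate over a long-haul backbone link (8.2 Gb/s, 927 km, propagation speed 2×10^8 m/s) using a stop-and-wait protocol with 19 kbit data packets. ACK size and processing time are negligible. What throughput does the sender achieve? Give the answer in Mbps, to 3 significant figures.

t_tx = L/R = 19000/8.2e+09 = 2.31707e-06 s.
t_prop = 927000/200000000 = 0.004635 s; RTT = 0.00927 s.
Cycle = t_tx + RTT = 0.00927232 s.
Throughput = L / cycle = 19000 / 0.00927232 = 2.05 Mbps.

2.05 Mbps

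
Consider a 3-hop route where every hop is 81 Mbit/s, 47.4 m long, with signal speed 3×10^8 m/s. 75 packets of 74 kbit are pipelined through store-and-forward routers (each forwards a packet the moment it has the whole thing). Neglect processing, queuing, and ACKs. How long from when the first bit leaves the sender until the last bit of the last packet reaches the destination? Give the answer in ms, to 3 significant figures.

70.3 ms

Per-hop transmission t_tx = L/R = 74000/81000000 = 0.91358 ms.
Per-hop propagation t_prop = 47.4/300000000 = 0.000158 ms.
Pipeline fill: first packet needs 3·t_tx to clear all hops; remaining 74 packets each add one t_tx.
Total = (3+75-1)·t_tx + 3·t_prop = 77·0.91358 + 3·0.000158 = 70.3 ms.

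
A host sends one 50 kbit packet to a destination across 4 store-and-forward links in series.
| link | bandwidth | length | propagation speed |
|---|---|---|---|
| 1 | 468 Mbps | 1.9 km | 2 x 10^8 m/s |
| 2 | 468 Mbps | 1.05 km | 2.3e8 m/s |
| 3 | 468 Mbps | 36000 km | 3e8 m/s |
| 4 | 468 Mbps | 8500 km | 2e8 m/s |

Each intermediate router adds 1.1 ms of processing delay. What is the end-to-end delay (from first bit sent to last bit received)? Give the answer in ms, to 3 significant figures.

L = 50000 bits.
Transmission delay per hop = L/R = 50000/468000000 = 0.106838 ms; 4 hops → 0.42735 ms.
Propagation delays (d/s per hop): 0.0095, 0.00456522, 120, 42.5 ms; sum = 162.514 ms.
Processing at 3 router(s): 3 × 1.1 ms = 3.3 ms.
End-to-end = 166 ms.

166 ms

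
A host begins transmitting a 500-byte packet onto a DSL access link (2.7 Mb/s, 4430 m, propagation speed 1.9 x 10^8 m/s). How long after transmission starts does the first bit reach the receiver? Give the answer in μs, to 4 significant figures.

First bit experiences only propagation delay: d/s = 4430/190000000 = 23.32 μs.

23.32 μs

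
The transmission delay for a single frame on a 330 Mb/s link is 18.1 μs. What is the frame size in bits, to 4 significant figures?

L = R × t_tx = 330000000 b/s × 1.81e-05 s = 5973 bits.

5973 bits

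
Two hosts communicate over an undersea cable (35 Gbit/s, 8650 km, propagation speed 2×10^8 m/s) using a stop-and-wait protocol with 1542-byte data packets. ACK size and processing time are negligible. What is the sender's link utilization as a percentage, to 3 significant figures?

0.000407 %

t_tx = L/R = 12336/35000000000 = 3.52457e-07 s.
t_prop = 8650000/200000000 = 0.04325 s; RTT = 0.0865 s.
Cycle = t_tx + RTT = 0.0865004 s.
Utilization = t_tx / cycle = 3.52457e-07/0.0865004 = 0.000407 %.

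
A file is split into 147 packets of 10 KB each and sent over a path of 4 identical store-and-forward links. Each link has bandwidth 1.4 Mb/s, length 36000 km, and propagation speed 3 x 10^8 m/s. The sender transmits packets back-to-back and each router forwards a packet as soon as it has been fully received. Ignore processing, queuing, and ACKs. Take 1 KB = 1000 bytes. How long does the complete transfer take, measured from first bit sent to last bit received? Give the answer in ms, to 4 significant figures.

Per-hop transmission t_tx = L/R = 80000/1400000 = 57.1429 ms.
Per-hop propagation t_prop = 36000000/300000000 = 120 ms.
Pipeline fill: first packet needs 4·t_tx to clear all hops; remaining 146 packets each add one t_tx.
Total = (4+147-1)·t_tx + 4·t_prop = 150·57.1429 + 4·120 = 9051 ms.

9051 ms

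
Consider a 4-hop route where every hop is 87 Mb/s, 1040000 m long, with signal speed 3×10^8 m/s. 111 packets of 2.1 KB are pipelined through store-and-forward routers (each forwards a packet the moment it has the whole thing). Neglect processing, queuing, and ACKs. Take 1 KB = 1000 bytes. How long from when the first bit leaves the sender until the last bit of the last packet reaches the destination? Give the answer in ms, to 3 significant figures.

35.9 ms

Per-hop transmission t_tx = L/R = 16800/87000000 = 0.193103 ms.
Per-hop propagation t_prop = 1040000/300000000 = 3.46667 ms.
Pipeline fill: first packet needs 4·t_tx to clear all hops; remaining 110 packets each add one t_tx.
Total = (4+111-1)·t_tx + 4·t_prop = 114·0.193103 + 4·3.46667 = 35.9 ms.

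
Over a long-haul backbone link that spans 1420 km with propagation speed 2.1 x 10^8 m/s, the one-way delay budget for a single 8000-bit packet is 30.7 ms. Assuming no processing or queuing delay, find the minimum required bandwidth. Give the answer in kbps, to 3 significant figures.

334 kbps

Propagation delay = 1420000 / 210000000 = 6.7619 ms.
Transmission budget = 30.7 − 6.7619 = 23.9381 ms.
R ≥ L / t_tx = 8000 bits / 0.0239381 s = 334 kbps.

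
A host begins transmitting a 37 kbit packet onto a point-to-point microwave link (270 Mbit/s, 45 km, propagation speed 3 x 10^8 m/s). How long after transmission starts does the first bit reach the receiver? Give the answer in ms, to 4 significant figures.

0.1500 ms

First bit experiences only propagation delay: d/s = 45000/300000000 = 0.1500 ms.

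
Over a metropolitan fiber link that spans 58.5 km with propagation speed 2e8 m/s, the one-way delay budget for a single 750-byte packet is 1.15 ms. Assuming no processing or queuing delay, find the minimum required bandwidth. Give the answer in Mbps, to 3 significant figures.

7.00 Mbps

L = 6000 bits.
Propagation delay = 58500 / 200000000 = 0.2925 ms.
Transmission budget = 1.15 − 0.2925 = 0.8575 ms.
R ≥ L / t_tx = 6000 bits / 0.0008575 s = 7.00 Mbps.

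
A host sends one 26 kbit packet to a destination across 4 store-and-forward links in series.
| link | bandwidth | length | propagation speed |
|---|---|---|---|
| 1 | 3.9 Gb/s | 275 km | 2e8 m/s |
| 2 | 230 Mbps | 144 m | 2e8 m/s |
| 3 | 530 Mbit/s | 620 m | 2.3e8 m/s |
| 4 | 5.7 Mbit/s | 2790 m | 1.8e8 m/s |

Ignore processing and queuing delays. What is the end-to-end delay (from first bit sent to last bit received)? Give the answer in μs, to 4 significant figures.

6124 μs

L = 26000 bits.
Transmission delays (L/R per hop): 6.66667, 113.043, 49.0566, 4561.4 μs; sum = 4730.17 μs.
Propagation delays (d/s per hop): 1375, 0.72, 2.69565, 15.5 μs; sum = 1393.92 μs.
End-to-end = 6124 μs.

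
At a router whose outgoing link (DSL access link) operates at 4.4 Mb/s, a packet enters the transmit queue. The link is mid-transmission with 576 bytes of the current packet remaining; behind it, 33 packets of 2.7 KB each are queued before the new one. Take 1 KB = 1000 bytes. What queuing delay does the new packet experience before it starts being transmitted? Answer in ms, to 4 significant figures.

163.0 ms

Each queued packet: L/R = 21600/4400000 = 4.90909 ms.
33 queued → 162 ms.
Plus remaining 4608 bits of current packet: 1.04727 ms.
Queuing delay = 163.0 ms.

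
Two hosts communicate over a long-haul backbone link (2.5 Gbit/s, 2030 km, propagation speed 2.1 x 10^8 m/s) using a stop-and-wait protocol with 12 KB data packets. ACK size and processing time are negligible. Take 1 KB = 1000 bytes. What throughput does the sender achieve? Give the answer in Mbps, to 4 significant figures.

t_tx = L/R = 96000/2500000000 = 3.84e-05 s.
t_prop = 2030000/210000000 = 0.00966667 s; RTT = 0.0193333 s.
Cycle = t_tx + RTT = 0.0193717 s.
Throughput = L / cycle = 96000 / 0.0193717 = 4.956 Mbps.

4.956 Mbps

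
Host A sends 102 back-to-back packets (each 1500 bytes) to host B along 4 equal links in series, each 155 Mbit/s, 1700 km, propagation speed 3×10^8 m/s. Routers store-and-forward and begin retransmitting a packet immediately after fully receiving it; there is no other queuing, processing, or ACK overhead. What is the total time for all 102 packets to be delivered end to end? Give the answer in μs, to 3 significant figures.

30800 μs

Per-hop transmission t_tx = L/R = 12000/155000000 = 77.4194 μs.
Per-hop propagation t_prop = 1700000/300000000 = 5666.67 μs.
Pipeline fill: first packet needs 4·t_tx to clear all hops; remaining 101 packets each add one t_tx.
Total = (4+102-1)·t_tx + 4·t_prop = 105·77.4194 + 4·5666.67 = 30800 μs.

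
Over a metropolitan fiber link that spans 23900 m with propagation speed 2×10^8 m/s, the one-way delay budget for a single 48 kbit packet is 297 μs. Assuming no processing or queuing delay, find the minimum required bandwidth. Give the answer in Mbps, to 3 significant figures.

Propagation delay = 23900 / 200000000 = 119.5 μs.
Transmission budget = 297 − 119.5 = 177.5 μs.
R ≥ L / t_tx = 48000 bits / 0.0001775 s = 270 Mbps.

270 Mbps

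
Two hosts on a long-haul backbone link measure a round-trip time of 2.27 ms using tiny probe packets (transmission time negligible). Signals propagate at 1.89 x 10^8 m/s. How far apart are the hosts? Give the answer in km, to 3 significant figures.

215 km

One-way propagation = RTT/2 = 1.135 ms.
d = s × t = 189000000 × 0.001135 = 215 km.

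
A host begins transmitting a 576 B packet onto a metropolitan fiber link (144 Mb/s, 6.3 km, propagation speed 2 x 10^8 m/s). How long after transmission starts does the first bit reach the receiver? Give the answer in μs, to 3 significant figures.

First bit experiences only propagation delay: d/s = 6300/200000000 = 31.5 μs.

31.5 μs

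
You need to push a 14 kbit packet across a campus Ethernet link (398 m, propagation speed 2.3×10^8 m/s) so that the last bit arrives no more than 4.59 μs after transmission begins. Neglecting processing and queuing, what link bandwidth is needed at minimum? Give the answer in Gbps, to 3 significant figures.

4.90 Gbps

Propagation delay = 398 / 2.3e+08 = 1.73043 μs.
Transmission budget = 4.59 − 1.73043 = 2.85957 μs.
R ≥ L / t_tx = 14000 bits / 2.85957e-06 s = 4.90 Gbps.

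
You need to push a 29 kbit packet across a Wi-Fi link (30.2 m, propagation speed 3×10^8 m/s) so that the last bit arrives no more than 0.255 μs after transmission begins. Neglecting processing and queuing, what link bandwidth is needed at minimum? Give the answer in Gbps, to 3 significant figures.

Propagation delay = 30.2 / 300000000 = 0.100667 μs.
Transmission budget = 0.255 − 0.100667 = 0.154333 μs.
R ≥ L / t_tx = 29000 bits / 1.54333e-07 s = 188 Gbps.

188 Gbps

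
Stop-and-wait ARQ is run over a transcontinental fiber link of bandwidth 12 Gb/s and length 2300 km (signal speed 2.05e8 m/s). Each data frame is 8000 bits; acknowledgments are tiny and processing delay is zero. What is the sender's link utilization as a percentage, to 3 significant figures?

0.00297 %

t_tx = L/R = 8000/12000000000 = 6.66667e-07 s.
t_prop = 2300000/2.05e+08 = 0.0112195 s; RTT = 0.022439 s.
Cycle = t_tx + RTT = 0.0224397 s.
Utilization = t_tx / cycle = 6.66667e-07/0.0224397 = 0.00297 %.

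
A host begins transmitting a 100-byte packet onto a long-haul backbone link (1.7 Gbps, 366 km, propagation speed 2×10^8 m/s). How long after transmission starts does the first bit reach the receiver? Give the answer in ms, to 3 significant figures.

1.83 ms

First bit experiences only propagation delay: d/s = 366000/200000000 = 1.83 ms.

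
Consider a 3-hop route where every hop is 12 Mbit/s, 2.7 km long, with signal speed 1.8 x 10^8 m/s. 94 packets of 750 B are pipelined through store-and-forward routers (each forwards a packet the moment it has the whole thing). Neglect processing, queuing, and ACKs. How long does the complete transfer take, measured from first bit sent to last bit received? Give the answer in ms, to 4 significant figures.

Per-hop transmission t_tx = L/R = 6000/12000000 = 0.5 ms.
Per-hop propagation t_prop = 2700/180000000 = 0.015 ms.
Pipeline fill: first packet needs 3·t_tx to clear all hops; remaining 93 packets each add one t_tx.
Total = (3+94-1)·t_tx + 3·t_prop = 96·0.5 + 3·0.015 = 48.05 ms.

48.05 ms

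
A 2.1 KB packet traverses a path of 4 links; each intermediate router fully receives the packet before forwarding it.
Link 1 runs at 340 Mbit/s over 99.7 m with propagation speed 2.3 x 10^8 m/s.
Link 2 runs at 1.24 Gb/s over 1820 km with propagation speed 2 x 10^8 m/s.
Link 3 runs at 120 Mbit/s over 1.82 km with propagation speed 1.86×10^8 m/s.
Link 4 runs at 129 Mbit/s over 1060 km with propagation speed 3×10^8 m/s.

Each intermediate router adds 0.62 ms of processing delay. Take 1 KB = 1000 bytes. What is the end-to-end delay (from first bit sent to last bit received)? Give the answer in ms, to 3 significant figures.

14.8 ms

L = 16800 bits.
Transmission delays (L/R per hop): 0.0494118, 0.0135484, 0.14, 0.130233 ms; sum = 0.333193 ms.
Propagation delays (d/s per hop): 0.000433478, 9.1, 0.00978495, 3.53333 ms; sum = 12.6436 ms.
Processing at 3 router(s): 3 × 0.62 ms = 1.86 ms.
End-to-end = 14.8 ms.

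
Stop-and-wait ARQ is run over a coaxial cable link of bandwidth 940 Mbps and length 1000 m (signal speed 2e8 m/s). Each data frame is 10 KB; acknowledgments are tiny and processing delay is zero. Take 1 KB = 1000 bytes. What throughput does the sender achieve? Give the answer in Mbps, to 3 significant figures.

t_tx = L/R = 80000/940000000 = 8.51064e-05 s.
t_prop = 1000/200000000 = 5e-06 s; RTT = 1e-05 s.
Cycle = t_tx + RTT = 9.51064e-05 s.
Throughput = L / cycle = 80000 / 9.51064e-05 = 841 Mbps.

841 Mbps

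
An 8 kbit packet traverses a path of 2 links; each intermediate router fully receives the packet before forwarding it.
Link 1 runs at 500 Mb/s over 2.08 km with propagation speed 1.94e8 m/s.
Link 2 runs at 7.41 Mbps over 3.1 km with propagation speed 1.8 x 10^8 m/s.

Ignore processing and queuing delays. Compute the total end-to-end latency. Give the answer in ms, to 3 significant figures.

1.12 ms

L = 8000 bits.
Transmission delays (L/R per hop): 0.016, 1.07962 ms; sum = 1.09562 ms.
Propagation delays (d/s per hop): 0.0107216, 0.0172222 ms; sum = 0.0279439 ms.
End-to-end = 1.12 ms.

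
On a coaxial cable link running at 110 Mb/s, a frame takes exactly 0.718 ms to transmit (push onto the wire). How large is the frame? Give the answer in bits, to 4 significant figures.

78980 bits

L = R × t_tx = 110000000 b/s × 0.000718 s = 78980 bits.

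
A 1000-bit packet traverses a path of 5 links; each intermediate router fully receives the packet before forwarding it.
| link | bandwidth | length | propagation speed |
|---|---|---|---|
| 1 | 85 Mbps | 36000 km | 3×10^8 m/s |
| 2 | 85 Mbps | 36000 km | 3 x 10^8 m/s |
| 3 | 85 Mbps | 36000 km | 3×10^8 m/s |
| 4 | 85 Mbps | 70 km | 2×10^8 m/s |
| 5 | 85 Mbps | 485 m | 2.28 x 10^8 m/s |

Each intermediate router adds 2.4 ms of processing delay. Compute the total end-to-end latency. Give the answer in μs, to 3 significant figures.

370000 μs

Transmission delay per hop = L/R = 1000/85000000 = 11.7647 μs; 5 hops → 58.8235 μs.
Propagation delays (d/s per hop): 120000, 120000, 120000, 350, 2.12719 μs; sum = 360352 μs.
Processing at 4 router(s): 4 × 2.4 ms = 9600 μs.
End-to-end = 370000 μs.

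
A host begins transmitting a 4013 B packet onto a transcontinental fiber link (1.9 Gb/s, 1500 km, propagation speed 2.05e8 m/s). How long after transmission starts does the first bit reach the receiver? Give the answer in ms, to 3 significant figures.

7.32 ms

First bit experiences only propagation delay: d/s = 1500000/2.05e+08 = 7.32 ms.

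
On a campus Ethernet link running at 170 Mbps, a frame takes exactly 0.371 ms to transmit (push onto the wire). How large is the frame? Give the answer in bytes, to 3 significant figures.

L = R × t_tx = 170000000 b/s × 0.000371 s = 63070 bits.
In bytes: 63070 / 8 = 7880 bytes.

7880 bytes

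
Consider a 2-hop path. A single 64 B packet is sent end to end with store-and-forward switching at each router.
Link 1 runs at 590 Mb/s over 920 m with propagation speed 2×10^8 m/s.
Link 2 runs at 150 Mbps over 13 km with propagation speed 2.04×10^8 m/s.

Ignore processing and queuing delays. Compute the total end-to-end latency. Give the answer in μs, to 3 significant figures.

L = 64 × 8 = 512 bits.
Transmission delays (L/R per hop): 0.867797, 3.41333 μs; sum = 4.28113 μs.
Propagation delays (d/s per hop): 4.6, 63.7255 μs; sum = 68.3255 μs.
End-to-end = 72.6 μs.

72.6 μs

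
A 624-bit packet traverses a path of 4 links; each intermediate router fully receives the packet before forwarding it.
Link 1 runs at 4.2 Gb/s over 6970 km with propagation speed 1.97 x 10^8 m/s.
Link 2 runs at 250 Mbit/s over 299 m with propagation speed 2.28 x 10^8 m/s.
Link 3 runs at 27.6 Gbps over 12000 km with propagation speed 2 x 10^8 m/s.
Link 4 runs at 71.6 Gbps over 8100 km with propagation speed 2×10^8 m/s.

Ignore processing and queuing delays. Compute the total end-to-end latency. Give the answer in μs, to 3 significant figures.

136000 μs

Transmission delays (L/R per hop): 0.148571, 2.496, 0.0226087, 0.00871508 μs; sum = 2.6759 μs.
Propagation delays (d/s per hop): 35380.7, 1.3114, 60000, 40500 μs; sum = 135882 μs.
End-to-end = 136000 μs.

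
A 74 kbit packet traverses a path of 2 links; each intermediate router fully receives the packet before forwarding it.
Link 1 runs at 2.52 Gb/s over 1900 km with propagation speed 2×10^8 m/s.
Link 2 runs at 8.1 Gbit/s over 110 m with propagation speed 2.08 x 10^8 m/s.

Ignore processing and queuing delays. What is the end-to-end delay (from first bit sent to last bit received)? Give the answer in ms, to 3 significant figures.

9.54 ms

L = 74000 bits.
Transmission delays (L/R per hop): 0.0293651, 0.0091358 ms; sum = 0.0385009 ms.
Propagation delays (d/s per hop): 9.5, 0.000528846 ms; sum = 9.50053 ms.
End-to-end = 9.54 ms.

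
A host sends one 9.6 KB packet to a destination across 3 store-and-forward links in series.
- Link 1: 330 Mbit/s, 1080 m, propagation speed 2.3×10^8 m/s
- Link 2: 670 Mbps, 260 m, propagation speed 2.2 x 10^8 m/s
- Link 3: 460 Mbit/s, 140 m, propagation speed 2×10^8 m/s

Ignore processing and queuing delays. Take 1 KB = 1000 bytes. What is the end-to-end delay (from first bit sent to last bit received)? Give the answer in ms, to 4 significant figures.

0.5209 ms

L = 76800 bits.
Transmission delays (L/R per hop): 0.232727, 0.114627, 0.166957 ms; sum = 0.514311 ms.
Propagation delays (d/s per hop): 0.00469565, 0.00118182, 0.0007 ms; sum = 0.00657747 ms.
End-to-end = 0.5209 ms.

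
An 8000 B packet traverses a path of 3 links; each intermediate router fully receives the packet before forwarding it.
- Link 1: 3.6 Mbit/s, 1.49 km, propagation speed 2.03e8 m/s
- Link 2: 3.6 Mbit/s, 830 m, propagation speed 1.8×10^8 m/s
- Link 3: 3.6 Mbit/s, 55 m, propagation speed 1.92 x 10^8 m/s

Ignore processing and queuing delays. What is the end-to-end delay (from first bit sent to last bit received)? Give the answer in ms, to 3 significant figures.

L = 8000 × 8 = 64000 bits.
Transmission delay per hop = L/R = 64000/3600000 = 17.7778 ms; 3 hops → 53.3333 ms.
Propagation delays (d/s per hop): 0.0073399, 0.00461111, 0.000286458 ms; sum = 0.0122375 ms.
End-to-end = 53.3 ms.

53.3 ms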